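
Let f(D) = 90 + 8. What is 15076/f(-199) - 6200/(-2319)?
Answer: 17784422/113631 ≈ 156.51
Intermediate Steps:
f(D) = 98
15076/f(-199) - 6200/(-2319) = 15076/98 - 6200/(-2319) = 15076*(1/98) - 6200*(-1/2319) = 7538/49 + 6200/2319 = 17784422/113631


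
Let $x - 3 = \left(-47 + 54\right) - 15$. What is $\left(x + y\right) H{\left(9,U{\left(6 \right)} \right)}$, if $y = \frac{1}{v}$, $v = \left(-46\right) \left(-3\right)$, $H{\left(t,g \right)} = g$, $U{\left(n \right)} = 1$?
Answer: $- \frac{689}{138} \approx -4.9928$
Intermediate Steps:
$x = -5$ ($x = 3 + \left(\left(-47 + 54\right) - 15\right) = 3 + \left(7 - 15\right) = 3 - 8 = -5$)
$v = 138$
$y = \frac{1}{138} \approx 0.0072464$
$\left(x + y\right) H{\left(9,U{\left(6 \right)} \right)} = \left(-5 + \frac{1}{138}\right) 1 = \left(- \frac{689}{138}\right) 1 = - \frac{689}{138}$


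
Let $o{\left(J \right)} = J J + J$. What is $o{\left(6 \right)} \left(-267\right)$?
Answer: $-11214$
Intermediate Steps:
$o{\left(J \right)} = J + J^{2}$ ($o{\left(J \right)} = J^{2} + J = J + J^{2}$)
$o{\left(6 \right)} \left(-267\right) = 6 \left(1 + 6\right) \left(-267\right) = 6 \cdot 7 \left(-267\right) = 42 \left(-267\right) = -11214$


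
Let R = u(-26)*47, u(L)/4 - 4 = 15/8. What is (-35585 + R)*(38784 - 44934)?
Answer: 212055075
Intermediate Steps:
u(L) = 47/2 (u(L) = 16 + 4*(15/8) = 16 + 15/2 = 47/2)
R = 2209/2 (R = (47/2)*47 = 2209/2 ≈ 1104.5)
(-35585 + R)*(38784 - 44934) = (-35585 + 2209/2)*(38784 - 44934) = -68961/2*(-6150) = 212055075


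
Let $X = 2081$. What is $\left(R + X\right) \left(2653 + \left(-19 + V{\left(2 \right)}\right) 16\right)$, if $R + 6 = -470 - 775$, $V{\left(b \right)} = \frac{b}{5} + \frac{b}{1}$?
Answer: $1981542$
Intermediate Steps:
$V{\left(b \right)} = \frac{6 b}{5}$ ($V{\left(b \right)} = b \frac{1}{5} + b 1 = \frac{b}{5} + b = \frac{6 b}{5}$)
$R = -1251$ ($R = -6 - 1245 = -1251$)
$\left(R + X\right) \left(2653 + \left(-19 + V{\left(2 \right)}\right) 16\right) = \left(-1251 + 2081\right) \left(2653 + \left(-19 + \frac{6}{5} \cdot 2\right) 16\right) = 830 \left(2653 + \left(-19 + \frac{12}{5}\right) 16\right) = 830 \left(2653 - \frac{1328}{5}\right) = 830 \cdot \frac{11937}{5} = 1981542$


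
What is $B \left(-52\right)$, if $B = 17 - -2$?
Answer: $-988$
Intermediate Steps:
$B = 19$ ($B = 17 + 2 = 19$)
$B \left(-52\right) = 19 \left(-52\right) = -988$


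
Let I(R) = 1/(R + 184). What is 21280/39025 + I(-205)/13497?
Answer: 172328581/316032255 ≈ 0.54529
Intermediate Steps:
I(R) = 1/(184 + R)
21280/39025 + I(-205)/13497 = 21280/39025 + 1/((184 - 205)*13497) = 21280*(1/39025) + (1/13497)/(-21) = 608/1115 - 1/21*1/13497 = 608/1115 - 1/283437 = 172328581/316032255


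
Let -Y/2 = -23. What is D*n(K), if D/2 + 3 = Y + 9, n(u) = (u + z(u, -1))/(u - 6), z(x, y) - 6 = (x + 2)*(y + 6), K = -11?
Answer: 5200/17 ≈ 305.88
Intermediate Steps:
z(x, y) = 6 + (2 + x)*(6 + y) (z(x, y) = 6 + (x + 2)*(y + 6) = 6 + (2 + x)*(6 + y))
Y = 46 (Y = -2*(-23) = 46)
n(u) = (16 + 6*u)/(-6 + u) (n(u) = (u + (18 + 2*(-1) + 6*u + u*(-1)))/(u - 6) = (u + (18 - 2 + 6*u - u))/(-6 + u) = (u + (16 + 5*u))/(-6 + u) = (16 + 6*u)/(-6 + u))
D = 104 (D = -6 + 2*(46 + 9) = -6 + 2*55 = -6 + 110 = 104)
D*n(K) = 104*(2*(8 + 3*(-11))/(-6 - 11)) = 104*(2*(8 - 33)/(-17)) = 104*(2*(-1/17)*(-25)) = 104*(50/17) = 5200/17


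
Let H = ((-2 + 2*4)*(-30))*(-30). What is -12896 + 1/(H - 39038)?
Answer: -433795649/33638 ≈ -12896.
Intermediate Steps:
H = 5400 (H = ((-2 + 8)*(-30))*(-30) = (6*(-30))*(-30) = -180*(-30) = 5400)
-12896 + 1/(H - 39038) = -12896 + 1/(5400 - 39038) = -12896 + 1/(-33638) = -12896 - 1/33638 = -433795649/33638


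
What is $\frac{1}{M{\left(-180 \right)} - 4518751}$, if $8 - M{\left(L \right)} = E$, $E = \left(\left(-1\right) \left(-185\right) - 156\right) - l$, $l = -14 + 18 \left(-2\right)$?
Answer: $- \frac{1}{4518822} \approx -2.213 \cdot 10^{-7}$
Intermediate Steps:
$l = -50$ ($l = -14 - 36 = -50$)
$E = 79$ ($E = \left(\left(-1\right) \left(-185\right) - 156\right) - -50 = \left(185 - 156\right) + 50 = 29 + 50 = 79$)
$M{\left(L \right)} = -71$ ($M{\left(L \right)} = 8 - 79 = -71$)
$\frac{1}{M{\left(-180 \right)} - 4518751} = \frac{1}{-71 - 4518751} = \frac{1}{-4518822} = - \frac{1}{4518822}$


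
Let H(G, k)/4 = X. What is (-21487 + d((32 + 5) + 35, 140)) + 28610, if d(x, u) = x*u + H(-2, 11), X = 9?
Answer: 17239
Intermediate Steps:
H(G, k) = 36 (H(G, k) = 4*9 = 36)
d(x, u) = 36 + u*x (d(x, u) = x*u + 36 = u*x + 36 = 36 + u*x)
(-21487 + d((32 + 5) + 35, 140)) + 28610 = (-21487 + (36 + 140*((32 + 5) + 35))) + 28610 = (-21487 + (36 + 140*(37 + 35))) + 28610 = (-21487 + (36 + 140*72)) + 28610 = (-21487 + (36 + 10080)) + 28610 = (-21487 + 10116) + 28610 = -11371 + 28610 = 17239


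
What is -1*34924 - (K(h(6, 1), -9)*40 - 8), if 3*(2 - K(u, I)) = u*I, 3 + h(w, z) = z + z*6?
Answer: -35476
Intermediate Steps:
h(w, z) = -3 + 7*z (h(w, z) = -3 + (z + z*6) = -3 + (z + 6*z) = -3 + 7*z)
K(u, I) = 2 - I*u/3 (K(u, I) = 2 - u*I/3 = 2 - I*u/3)
-1*34924 - (K(h(6, 1), -9)*40 - 8) = -1*34924 - ((2 - ⅓*(-9)*(-3 + 7*1))*40 - 8) = -34924 - ((2 - ⅓*(-9)*(-3 + 7))*40 - 8) = -34924 - ((2 - ⅓*(-9)*4)*40 - 8) = -34924 - ((2 + 12)*40 - 8) = -34924 - (14*40 - 8) = -34924 - (560 - 8) = -34924 - 1*552 = -34924 - 552 = -35476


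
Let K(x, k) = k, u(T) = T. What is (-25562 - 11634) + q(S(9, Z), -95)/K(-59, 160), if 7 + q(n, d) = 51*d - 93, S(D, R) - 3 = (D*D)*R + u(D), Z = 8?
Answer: -1191261/32 ≈ -37227.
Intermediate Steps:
S(D, R) = 3 + D + R*D**2 (S(D, R) = 3 + ((D*D)*R + D) = 3 + (D**2*R + D) = 3 + (R*D**2 + D) = 3 + (D + R*D**2) = 3 + D + R*D**2)
q(n, d) = -100 + 51*d (q(n, d) = -7 + (51*d - 93) = -7 + (-93 + 51*d) = -100 + 51*d)
(-25562 - 11634) + q(S(9, Z), -95)/K(-59, 160) = (-25562 - 11634) + (-100 + 51*(-95))/160 = -37196 + (-100 - 4845)*(1/160) = -37196 - 4945*1/160 = -37196 - 989/32 = -1191261/32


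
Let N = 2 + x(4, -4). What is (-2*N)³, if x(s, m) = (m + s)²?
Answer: -64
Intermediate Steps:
N = 2 (N = 2 + (-4 + 4)² = 2 + 0² = 2 + 0 = 2)
(-2*N)³ = (-2*2)³ = (-4)³ = -64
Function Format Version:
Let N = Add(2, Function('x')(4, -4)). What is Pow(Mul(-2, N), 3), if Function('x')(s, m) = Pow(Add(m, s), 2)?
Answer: -64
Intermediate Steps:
N = 2 (N = Add(2, Pow(Add(-4, 4), 2)) = Add(2, Pow(0, 2)) = Add(2, 0) = 2)
Pow(Mul(-2, N), 3) = Pow(Mul(-2, 2), 3) = Pow(-4, 3) = -64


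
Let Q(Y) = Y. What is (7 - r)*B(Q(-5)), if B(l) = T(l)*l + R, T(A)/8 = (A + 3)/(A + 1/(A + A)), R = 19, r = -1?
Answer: 1352/51 ≈ 26.510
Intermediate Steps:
T(A) = 8*(3 + A)/(A + 1/(2*A)) (T(A) = 8*((A + 3)/(A + 1/(A + A))) = 8*((3 + A)/(A + 1/(2*A))) = 8*(3 + A)/(A + 1/(2*A)))
B(l) = 19 + 16*l²*(3 + l)/(1 + 2*l²) (B(l) = (16*l*(3 + l)/(1 + 2*l²))*l + 19 = 16*l²*(3 + l)/(1 + 2*l²) + 19 = 19 + 16*l²*(3 + l)/(1 + 2*l²))
(7 - r)*B(Q(-5)) = (7 - 1*(-1))*((19 + 16*(-5)³ + 86*(-5)²)/(1 + 2*(-5)²)) = (7 + 1)*((19 + 16*(-125) + 86*25)/(1 + 2*25)) = 8*((19 - 2000 + 2150)/(1 + 50)) = 8*(169/51) = 1352/51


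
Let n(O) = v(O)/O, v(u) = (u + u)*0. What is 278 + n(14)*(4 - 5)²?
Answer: 278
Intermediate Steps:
v(u) = 0 (v(u) = (2*u)*0 = 0)
n(O) = 0 (n(O) = 0/O = 0)
278 + n(14)*(4 - 5)² = 278 + 0*(4 - 5)² = 278 + 0*(-1)² = 278 + 0*1 = 278 + 0 = 278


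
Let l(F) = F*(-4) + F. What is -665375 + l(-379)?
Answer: -664238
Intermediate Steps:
l(F) = -3*F (l(F) = -4*F + F = -3*F)
-665375 + l(-379) = -665375 - 3*(-379) = -665375 + 1137 = -664238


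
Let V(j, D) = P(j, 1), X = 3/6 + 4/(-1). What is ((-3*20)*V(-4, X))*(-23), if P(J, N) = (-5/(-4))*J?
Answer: -6900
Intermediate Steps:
X = -7/2 (X = 3*(⅙) + 4*(-1) = ½ - 4 = -7/2 ≈ -3.5000)
P(J, N) = 5*J/4 (P(J, N) = (-¼*(-5))*J = 5*J/4)
V(j, D) = 5*j/4
((-3*20)*V(-4, X))*(-23) = ((-3*20)*((5/4)*(-4)))*(-23) = -60*(-5)*(-23) = 300*(-23) = -6900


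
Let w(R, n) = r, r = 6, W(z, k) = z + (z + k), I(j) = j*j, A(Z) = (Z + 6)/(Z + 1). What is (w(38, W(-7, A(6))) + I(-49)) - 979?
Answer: 1428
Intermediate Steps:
A(Z) = (6 + Z)/(1 + Z)
I(j) = j²
W(z, k) = k + 2*z (W(z, k) = z + (k + z) = k + 2*z)
w(R, n) = 6
(w(38, W(-7, A(6))) + I(-49)) - 979 = (6 + (-49)²) - 979 = (6 + 2401) - 979 = 2407 - 979 = 1428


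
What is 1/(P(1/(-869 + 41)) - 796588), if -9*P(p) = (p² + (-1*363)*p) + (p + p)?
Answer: -6170256/4915152185437 ≈ -1.2554e-6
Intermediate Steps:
P(p) = -p²/9 + 361*p/9 (P(p) = -((p² + (-1*363)*p) + (p + p))/9 = -((p² - 363*p) + 2*p)/9 = -(p² - 361*p)/9 = -p²/9 + 361*p/9)
1/(P(1/(-869 + 41)) - 796588) = 1/((361 - 1/(-869 + 41))/(9*(-869 + 41)) - 796588) = 1/((⅑)*(361 - 1/(-828))/(-828) - 796588) = 1/((⅑)*(-1/828)*(361 - 1*(-1/828)) - 796588) = 1/((⅑)*(-1/828)*(361 + 1/828) - 796588) = 1/((⅑)*(-1/828)*(298909/828) - 796588) = 1/(-298909/6170256 - 796588) = 1/(-4915152185437/6170256) = -6170256/4915152185437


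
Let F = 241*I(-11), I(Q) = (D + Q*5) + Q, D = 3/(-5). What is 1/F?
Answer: -5/80253 ≈ -6.2303e-5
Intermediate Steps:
D = -3/5 (D = 3*(-1/5) = -3/5 ≈ -0.60000)
I(Q) = -3/5 + 6*Q (I(Q) = (-3/5 + Q*5) + Q = (-3/5 + 5*Q) + Q = -3/5 + 6*Q)
F = -80253/5 (F = 241*(-3/5 + 6*(-11)) = 241*(-3/5 - 66) = 241*(-333/5) = -80253/5 ≈ -16051.)
1/F = 1/(-80253/5) = -5/80253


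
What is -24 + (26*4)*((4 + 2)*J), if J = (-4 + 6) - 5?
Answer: -1896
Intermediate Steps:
J = -3 (J = 2 - 5 = -3)
-24 + (26*4)*((4 + 2)*J) = -24 + (26*4)*((4 + 2)*(-3)) = -24 + 104*(6*(-3)) = -24 + 104*(-18) = -24 - 1872 = -1896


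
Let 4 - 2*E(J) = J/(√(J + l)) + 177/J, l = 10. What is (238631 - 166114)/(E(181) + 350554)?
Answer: 318139167917101665/1537921295078365327 + 430007028097*√191/1537921295078365327 ≈ 0.20687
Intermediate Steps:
E(J) = 2 - 177/(2*J) - J/(2*√(10 + J)) (E(J) = 2 - (J/(√(J + 10)) + 177/J)/2 = 2 - (J/(√(10 + J)) + 177/J)/2 = 2 - (J/√(10 + J) + 177/J)/2 = 2 - (177/J + J/√(10 + J))/2 = 2 + (-177/(2*J) - J/(2*√(10 + J))) = 2 - 177/(2*J) - J/(2*√(10 + J)))
(238631 - 166114)/(E(181) + 350554) = (238631 - 166114)/((2 - 177/2/181 - ½*181/√(10 + 181)) + 350554) = 72517/((2 - 177/2*1/181 - ½*181/√191) + 350554) = 72517/((2 - 177/362 - ½*181*√191/191) + 350554) = 72517/((2 - 177/362 - 181*√191/382) + 350554) = 72517/((547/362 - 181*√191/382) + 350554) = 72517/(126901095/362 - 181*√191/382)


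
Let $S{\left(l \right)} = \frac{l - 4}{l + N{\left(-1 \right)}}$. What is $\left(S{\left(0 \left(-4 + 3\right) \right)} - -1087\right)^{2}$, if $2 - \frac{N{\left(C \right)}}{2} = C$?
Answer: $\frac{10621081}{9} \approx 1.1801 \cdot 10^{6}$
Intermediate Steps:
$N{\left(C \right)} = 4 - 2 C$
$S{\left(l \right)} = \frac{-4 + l}{6 + l}$ ($S{\left(l \right)} = \frac{l - 4}{l + \left(4 - -2\right)} = \frac{-4 + l}{l + \left(4 + 2\right)} = \frac{-4 + l}{l + 6} = \frac{-4 + l}{6 + l}$)
$\left(S{\left(0 \left(-4 + 3\right) \right)} - -1087\right)^{2} = \left(\frac{-4 + 0 \left(-4 + 3\right)}{6 + 0 \left(-4 + 3\right)} - -1087\right)^{2} = \left(\frac{-4 + 0 \left(-1\right)}{6 + 0 \left(-1\right)} + 1087\right)^{2} = \left(\frac{-4 + 0}{6 + 0} + 1087\right)^{2} = \left(\frac{1}{6} \left(-4\right) + 1087\right)^{2} = \left(- \frac{2}{3} + 1087\right)^{2} = \left(\frac{3259}{3}\right)^{2} = \frac{10621081}{9}$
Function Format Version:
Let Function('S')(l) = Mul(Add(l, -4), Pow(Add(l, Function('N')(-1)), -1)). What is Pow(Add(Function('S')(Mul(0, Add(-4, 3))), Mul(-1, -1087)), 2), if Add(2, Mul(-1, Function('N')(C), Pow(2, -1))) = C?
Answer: Rational(10621081, 9) ≈ 1.1801e+6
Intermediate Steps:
Function('N')(C) = Add(4, Mul(-2, C))
Function('S')(l) = Mul(Pow(Add(6, l), -1), Add(-4, l)) (Function('S')(l) = Mul(Add(l, -4), Pow(Add(l, Add(4, Mul(-2, -1))), -1)) = Mul(Add(-4, l), Pow(Add(l, Add(4, 2)), -1)) = Mul(Add(-4, l), Pow(Add(l, 6), -1)) = Mul(Add(-4, l), Pow(Add(6, l), -1)) = Mul(Pow(Add(6, l), -1), Add(-4, l)))
Pow(Add(Function('S')(Mul(0, Add(-4, 3))), Mul(-1, -1087)), 2) = Pow(Add(Mul(Pow(Add(6, Mul(0, Add(-4, 3))), -1), Add(-4, Mul(0, Add(-4, 3)))), Mul(-1, -1087)), 2) = Pow(Add(Mul(Pow(Add(6, Mul(0, -1)), -1), Add(-4, Mul(0, -1))), 1087), 2) = Pow(Add(Mul(Pow(Add(6, 0), -1), Add(-4, 0)), 1087), 2) = Pow(Add(Mul(Pow(6, -1), -4), 1087), 2) = Pow(Add(Mul(Rational(1, 6), -4), 1087), 2) = Pow(Add(Rational(-2, 3), 1087), 2) = Pow(Rational(3259, 3), 2) = Rational(10621081, 9)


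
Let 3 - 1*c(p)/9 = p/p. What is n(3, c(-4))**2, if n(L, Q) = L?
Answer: 9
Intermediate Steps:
c(p) = 18 (c(p) = 27 - 9*p/p = 27 - 9*1 = 27 - 9 = 18)
n(3, c(-4))**2 = 3**2 = 9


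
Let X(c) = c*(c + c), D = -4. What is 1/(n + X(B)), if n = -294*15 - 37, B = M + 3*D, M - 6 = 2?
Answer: -1/4415 ≈ -0.00022650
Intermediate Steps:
M = 8 (M = 6 + 2 = 8)
B = -4 (B = 8 + 3*(-4) = 8 - 12 = -4)
X(c) = 2*c² (X(c) = c*(2*c) = 2*c²)
n = -4447 (n = -4410 - 37 = -4447)
1/(n + X(B)) = 1/(-4447 + 2*(-4)²) = 1/(-4447 + 2*16) = 1/(-4447 + 32) = 1/(-4415) = -1/4415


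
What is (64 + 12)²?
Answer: 5776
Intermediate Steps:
(64 + 12)² = 76² = 5776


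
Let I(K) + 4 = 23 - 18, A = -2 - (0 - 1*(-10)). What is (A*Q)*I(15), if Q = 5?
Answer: -60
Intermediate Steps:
A = -12 (A = -2 - (0 + 10) = -2 - 1*10 = -2 - 10 = -12)
I(K) = 1 (I(K) = -4 + (23 - 18) = -4 + 5 = 1)
(A*Q)*I(15) = -12*5*1 = -60*1 = -60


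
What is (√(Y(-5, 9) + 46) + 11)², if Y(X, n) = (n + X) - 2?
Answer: 169 + 88*√3 ≈ 321.42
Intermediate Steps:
Y(X, n) = -2 + X + n (Y(X, n) = (X + n) - 2 = -2 + X + n)
(√(Y(-5, 9) + 46) + 11)² = (√((-2 - 5 + 9) + 46) + 11)² = (√(2 + 46) + 11)² = (√48 + 11)² = (4*√3 + 11)² = (11 + 4*√3)²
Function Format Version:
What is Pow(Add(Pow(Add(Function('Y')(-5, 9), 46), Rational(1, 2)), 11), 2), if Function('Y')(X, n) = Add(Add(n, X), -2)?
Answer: Add(169, Mul(88, Pow(3, Rational(1, 2)))) ≈ 321.42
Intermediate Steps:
Function('Y')(X, n) = Add(-2, X, n) (Function('Y')(X, n) = Add(Add(X, n), -2) = Add(-2, X, n))
Pow(Add(Pow(Add(Function('Y')(-5, 9), 46), Rational(1, 2)), 11), 2) = Pow(Add(Pow(Add(Add(-2, -5, 9), 46), Rational(1, 2)), 11), 2) = Pow(Add(Pow(Add(2, 46), Rational(1, 2)), 11), 2) = Pow(Add(Pow(48, Rational(1, 2)), 11), 2) = Pow(Add(Mul(4, Pow(3, Rational(1, 2))), 11), 2) = Pow(Add(11, Mul(4, Pow(3, Rational(1, 2)))), 2)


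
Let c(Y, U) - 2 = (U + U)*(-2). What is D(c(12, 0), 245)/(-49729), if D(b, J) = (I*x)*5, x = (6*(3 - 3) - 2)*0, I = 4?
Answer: 0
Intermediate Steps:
x = 0 (x = (6*0 - 2)*0 = (0 - 2)*0 = -2*0 = 0)
c(Y, U) = 2 - 4*U (c(Y, U) = 2 + (U + U)*(-2) = 2 + (2*U)*(-2) = 2 - 4*U)
D(b, J) = 0 (D(b, J) = (4*0)*5 = 0*5 = 0)
D(c(12, 0), 245)/(-49729) = 0/(-49729) = 0*(-1/49729) = 0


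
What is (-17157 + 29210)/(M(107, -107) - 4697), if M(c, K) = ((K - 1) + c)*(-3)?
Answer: -12053/4694 ≈ -2.5677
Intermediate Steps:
M(c, K) = 3 - 3*K - 3*c (M(c, K) = ((-1 + K) + c)*(-3) = (-1 + K + c)*(-3) = 3 - 3*K - 3*c)
(-17157 + 29210)/(M(107, -107) - 4697) = (-17157 + 29210)/((3 - 3*(-107) - 3*107) - 4697) = 12053/((3 + 321 - 321) - 4697) = 12053/(3 - 4697) = 12053/(-4694) = 12053*(-1/4694) = -12053/4694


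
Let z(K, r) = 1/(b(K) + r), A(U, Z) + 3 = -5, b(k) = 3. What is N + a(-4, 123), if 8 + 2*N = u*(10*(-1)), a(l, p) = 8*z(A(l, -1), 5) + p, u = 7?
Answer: 85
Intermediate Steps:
A(U, Z) = -8 (A(U, Z) = -3 - 5 = -8)
z(K, r) = 1/(3 + r)
a(l, p) = 1 + p (a(l, p) = 8/(3 + 5) + p = 8/8 + p = 8*(⅛) + p = 1 + p)
N = -39 (N = -4 + (7*(10*(-1)))/2 = -4 + (7*(-10))/2 = -4 + (½)*(-70) = -4 - 35 = -39)
N + a(-4, 123) = -39 + (1 + 123) = -39 + 124 = 85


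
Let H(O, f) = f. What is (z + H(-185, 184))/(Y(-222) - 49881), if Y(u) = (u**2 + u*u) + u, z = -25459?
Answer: -1685/3231 ≈ -0.52151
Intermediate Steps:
Y(u) = u + 2*u**2 (Y(u) = (u**2 + u**2) + u = 2*u**2 + u = u + 2*u**2)
(z + H(-185, 184))/(Y(-222) - 49881) = (-25459 + 184)/(-222*(1 + 2*(-222)) - 49881) = -25275/(-222*(1 - 444) - 49881) = -25275/(-222*(-443) - 49881) = -25275/(98346 - 49881) = -25275/48465 = -25275*1/48465 = -1685/3231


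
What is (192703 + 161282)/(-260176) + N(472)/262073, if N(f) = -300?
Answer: -13263994815/9740729264 ≈ -1.3617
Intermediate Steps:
(192703 + 161282)/(-260176) + N(472)/262073 = (192703 + 161282)/(-260176) - 300/262073 = 353985*(-1/260176) - 300*1/262073 = -353985/260176 - 300/262073 = -13263994815/9740729264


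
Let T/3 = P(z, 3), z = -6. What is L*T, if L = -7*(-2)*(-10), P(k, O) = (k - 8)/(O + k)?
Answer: -1960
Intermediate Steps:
P(k, O) = (-8 + k)/(O + k)
T = 14 (T = 3*((-8 - 6)/(3 - 6)) = 3*(-14/(-3)) = 3*(-1/3*(-14)) = 3*(14/3) = 14)
L = -140 (L = 14*(-10) = -140)
L*T = -140*14 = -1960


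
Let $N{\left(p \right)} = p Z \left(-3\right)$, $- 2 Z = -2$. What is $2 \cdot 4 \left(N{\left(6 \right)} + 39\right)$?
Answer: $168$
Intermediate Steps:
$Z = 1$ ($Z = \left(- \frac{1}{2}\right) \left(-2\right) = 1$)
$N{\left(p \right)} = - 3 p$ ($N{\left(p \right)} = p 1 \left(-3\right) = p \left(-3\right) = - 3 p$)
$2 \cdot 4 \left(N{\left(6 \right)} + 39\right) = 2 \cdot 4 \left(\left(-3\right) 6 + 39\right) = 8 \left(-18 + 39\right) = 8 \cdot 21 = 168$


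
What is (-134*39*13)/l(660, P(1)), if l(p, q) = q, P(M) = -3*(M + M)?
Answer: 11323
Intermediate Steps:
P(M) = -6*M
(-134*39*13)/l(660, P(1)) = (-134*39*13)/((-6*1)) = -5226*13/(-6) = -67938*(-⅙) = 11323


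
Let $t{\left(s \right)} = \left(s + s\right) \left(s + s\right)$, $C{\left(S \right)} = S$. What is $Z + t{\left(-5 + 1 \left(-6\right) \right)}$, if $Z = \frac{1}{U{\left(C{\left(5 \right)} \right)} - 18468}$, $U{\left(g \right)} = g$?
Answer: $\frac{8936091}{18463} \approx 484.0$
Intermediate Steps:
$Z = - \frac{1}{18463}$ ($Z = \frac{1}{5 - 18468} = \frac{1}{-18463} = - \frac{1}{18463} \approx -5.4162 \cdot 10^{-5}$)
$t{\left(s \right)} = 4 s^{2}$ ($t{\left(s \right)} = 2 s 2 s = 4 s^{2}$)
$Z + t{\left(-5 + 1 \left(-6\right) \right)} = - \frac{1}{18463} + 4 \left(-5 + 1 \left(-6\right)\right)^{2} = - \frac{1}{18463} + 4 \left(-5 - 6\right)^{2} = - \frac{1}{18463} + 4 \left(-11\right)^{2} = - \frac{1}{18463} + 4 \cdot 121 = - \frac{1}{18463} + 484 = \frac{8936091}{18463}$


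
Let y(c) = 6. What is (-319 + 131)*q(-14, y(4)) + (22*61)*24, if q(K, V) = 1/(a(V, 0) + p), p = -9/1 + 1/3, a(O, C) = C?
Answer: 418986/13 ≈ 32230.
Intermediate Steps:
p = -26/3 (p = -9*1 + 1*(⅓) = -9 + ⅓ = -26/3 ≈ -8.6667)
q(K, V) = -3/26 (q(K, V) = 1/(0 - 26/3) = 1/(-26/3) = -3/26)
(-319 + 131)*q(-14, y(4)) + (22*61)*24 = (-319 + 131)*(-3/26) + (22*61)*24 = -188*(-3/26) + 1342*24 = 282/13 + 32208 = 418986/13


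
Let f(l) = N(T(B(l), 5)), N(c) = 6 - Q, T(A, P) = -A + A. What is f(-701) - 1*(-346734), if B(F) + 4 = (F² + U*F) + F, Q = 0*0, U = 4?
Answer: 346740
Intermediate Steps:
Q = 0
B(F) = -4 + F² + 5*F (B(F) = -4 + ((F² + 4*F) + F) = -4 + (F² + 5*F) = -4 + F² + 5*F)
T(A, P) = 0
N(c) = 6 (N(c) = 6 - 1*0 = 6 + 0 = 6)
f(l) = 6
f(-701) - 1*(-346734) = 6 - 1*(-346734) = 6 + 346734 = 346740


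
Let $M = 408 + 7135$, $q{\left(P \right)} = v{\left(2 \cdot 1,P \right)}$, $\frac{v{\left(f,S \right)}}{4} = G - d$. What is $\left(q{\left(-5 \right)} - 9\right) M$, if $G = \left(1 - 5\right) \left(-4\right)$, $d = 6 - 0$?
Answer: $233833$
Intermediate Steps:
$d = 6$ ($d = 6 + 0 = 6$)
$G = 16$ ($G = \left(-4\right) \left(-4\right) = 16$)
$v{\left(f,S \right)} = 40$ ($v{\left(f,S \right)} = 4 \left(16 - 6\right) = 4 \cdot 10 = 40$)
$q{\left(P \right)} = 40$
$M = 7543$
$\left(q{\left(-5 \right)} - 9\right) M = \left(40 - 9\right) 7543 = 31 \cdot 7543 = 233833$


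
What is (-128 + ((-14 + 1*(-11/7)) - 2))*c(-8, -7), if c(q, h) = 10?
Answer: -10190/7 ≈ -1455.7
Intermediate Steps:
(-128 + ((-14 + 1*(-11/7)) - 2))*c(-8, -7) = (-128 + ((-14 + 1*(-11/7)) - 2))*10 = (-128 + ((-14 - 11/7) - 2))*10 = (-128 + (-109/7 - 2))*10 = (-128 - 123/7)*10 = -1019/7*10 = -10190/7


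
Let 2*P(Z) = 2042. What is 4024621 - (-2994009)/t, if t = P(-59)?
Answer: 4112132050/1021 ≈ 4.0276e+6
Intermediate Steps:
P(Z) = 1021 (P(Z) = (½)*2042 = 1021)
t = 1021
4024621 - (-2994009)/t = 4024621 - (-2994009)/1021 = 4024621 - 1*(-2994009/1021) = 4024621 + 2994009/1021 = 4112132050/1021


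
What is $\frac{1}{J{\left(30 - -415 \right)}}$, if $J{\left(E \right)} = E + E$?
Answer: $\frac{1}{890} \approx 0.0011236$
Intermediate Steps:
$J{\left(E \right)} = 2 E$
$\frac{1}{J{\left(30 - -415 \right)}} = \frac{1}{2 \left(30 - -415\right)} = \frac{1}{2 \left(30 + 415\right)} = \frac{1}{2 \cdot 445} = \frac{1}{890}$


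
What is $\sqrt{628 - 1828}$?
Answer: $20 i \sqrt{3} \approx 34.641 i$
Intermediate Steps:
$\sqrt{628 - 1828} = \sqrt{-1200} = 20 i \sqrt{3}$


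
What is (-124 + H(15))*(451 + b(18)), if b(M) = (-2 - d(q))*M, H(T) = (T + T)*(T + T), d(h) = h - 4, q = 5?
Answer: 308072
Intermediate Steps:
d(h) = -4 + h
H(T) = 4*T**2 (H(T) = (2*T)*(2*T) = 4*T**2)
b(M) = -3*M (b(M) = (-2 - (-4 + 5))*M = (-2 - 1*1)*M = (-2 - 1)*M = -3*M)
(-124 + H(15))*(451 + b(18)) = (-124 + 4*15**2)*(451 - 3*18) = (-124 + 4*225)*(451 - 54) = (-124 + 900)*397 = 776*397 = 308072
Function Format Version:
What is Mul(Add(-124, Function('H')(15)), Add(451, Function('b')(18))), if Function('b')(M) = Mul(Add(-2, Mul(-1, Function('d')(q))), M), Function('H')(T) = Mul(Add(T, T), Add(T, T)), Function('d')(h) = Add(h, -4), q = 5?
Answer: 308072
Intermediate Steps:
Function('d')(h) = Add(-4, h)
Function('H')(T) = Mul(4, Pow(T, 2)) (Function('H')(T) = Mul(Mul(2, T), Mul(2, T)) = Mul(4, Pow(T, 2)))
Function('b')(M) = Mul(-3, M) (Function('b')(M) = Mul(Add(-2, Mul(-1, Add(-4, 5))), M) = Mul(Add(-2, Mul(-1, 1)), M) = Mul(Add(-2, -1), M) = Mul(-3, M))
Mul(Add(-124, Function('H')(15)), Add(451, Function('b')(18))) = Mul(Add(-124, Mul(4, Pow(15, 2))), Add(451, Mul(-3, 18))) = Mul(Add(-124, Mul(4, 225)), Add(451, -54)) = Mul(Add(-124, 900), 397) = Mul(776, 397) = 308072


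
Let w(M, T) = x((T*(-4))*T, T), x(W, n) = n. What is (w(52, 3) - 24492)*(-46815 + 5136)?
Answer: 1020677031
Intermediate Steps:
w(M, T) = T
(w(52, 3) - 24492)*(-46815 + 5136) = (3 - 24492)*(-46815 + 5136) = -24489*(-41679) = 1020677031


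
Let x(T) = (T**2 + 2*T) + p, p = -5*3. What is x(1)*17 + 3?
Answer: -201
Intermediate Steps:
p = -15
x(T) = -15 + T**2 + 2*T (x(T) = (T**2 + 2*T) - 15 = -15 + T**2 + 2*T)
x(1)*17 + 3 = (-15 + 1**2 + 2*1)*17 + 3 = (-15 + 1 + 2)*17 + 3 = -12*17 + 3 = -204 + 3 = -201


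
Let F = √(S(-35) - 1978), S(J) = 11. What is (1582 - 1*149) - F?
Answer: 1433 - I*√1967 ≈ 1433.0 - 44.351*I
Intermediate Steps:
F = I*√1967 (F = √(11 - 1978) = √(-1967) = I*√1967 ≈ 44.351*I)
(1582 - 1*149) - F = (1582 - 1*149) - I*√1967 = (1582 - 149) - I*√1967 = 1433 - I*√1967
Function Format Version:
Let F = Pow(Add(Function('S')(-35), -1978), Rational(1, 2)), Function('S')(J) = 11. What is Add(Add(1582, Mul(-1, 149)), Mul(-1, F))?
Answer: Add(1433, Mul(-1, I, Pow(1967, Rational(1, 2)))) ≈ Add(1433.0, Mul(-44.351, I))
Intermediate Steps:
F = Mul(I, Pow(1967, Rational(1, 2))) (F = Pow(Add(11, -1978), Rational(1, 2)) = Pow(-1967, Rational(1, 2)) = Mul(I, Pow(1967, Rational(1, 2))) ≈ Mul(44.351, I))
Add(Add(1582, Mul(-1, 149)), Mul(-1, F)) = Add(Add(1582, Mul(-1, 149)), Mul(-1, Mul(I, Pow(1967, Rational(1, 2))))) = Add(Add(1582, -149), Mul(-1, I, Pow(1967, Rational(1, 2)))) = Add(1433, Mul(-1, I, Pow(1967, Rational(1, 2))))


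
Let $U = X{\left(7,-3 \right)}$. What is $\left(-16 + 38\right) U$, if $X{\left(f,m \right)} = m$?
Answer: $-66$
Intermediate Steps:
$U = -3$
$\left(-16 + 38\right) U = \left(-16 + 38\right) \left(-3\right) = 22 \left(-3\right) = -66$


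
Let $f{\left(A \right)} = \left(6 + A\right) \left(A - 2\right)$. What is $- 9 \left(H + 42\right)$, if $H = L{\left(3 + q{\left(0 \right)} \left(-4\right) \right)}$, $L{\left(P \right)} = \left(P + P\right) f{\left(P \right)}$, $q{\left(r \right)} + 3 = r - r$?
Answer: $-74088$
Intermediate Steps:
$f{\left(A \right)} = \left(-2 + A\right) \left(6 + A\right)$ ($f{\left(A \right)} = \left(6 + A\right) \left(-2 + A\right) = \left(-2 + A\right) \left(6 + A\right)$)
$q{\left(r \right)} = -3$ ($q{\left(r \right)} = -3 + \left(r - r\right) = -3 + 0 = -3$)
$L{\left(P \right)} = 2 P \left(-12 + P^{2} + 4 P\right)$ ($L{\left(P \right)} = \left(P + P\right) \left(-12 + P^{2} + 4 P\right) = 2 P \left(-12 + P^{2} + 4 P\right)$)
$H = 8190$ ($H = 2 \left(3 - -12\right) \left(-12 + \left(3 - -12\right)^{2} + 4 \left(3 - -12\right)\right) = 2 \left(3 + 12\right) \left(-12 + \left(3 + 12\right)^{2} + 4 \left(3 + 12\right)\right) = 2 \cdot 15 \left(-12 + 15^{2} + 4 \cdot 15\right) = 2 \cdot 15 \left(-12 + 225 + 60\right) = 2 \cdot 15 \cdot 273 = 8190$)
$- 9 \left(H + 42\right) = - 9 \left(8190 + 42\right) = \left(-9\right) 8232 = -74088$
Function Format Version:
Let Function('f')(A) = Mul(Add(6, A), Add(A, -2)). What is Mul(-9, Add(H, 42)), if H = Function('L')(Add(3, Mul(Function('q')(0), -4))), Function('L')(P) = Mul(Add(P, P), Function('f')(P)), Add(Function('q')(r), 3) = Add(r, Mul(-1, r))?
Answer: -74088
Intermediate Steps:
Function('f')(A) = Mul(Add(-2, A), Add(6, A)) (Function('f')(A) = Mul(Add(6, A), Add(-2, A)) = Mul(Add(-2, A), Add(6, A)))
Function('q')(r) = -3 (Function('q')(r) = Add(-3, Add(r, Mul(-1, r))) = Add(-3, 0) = -3)
Function('L')(P) = Mul(2, P, Add(-12, Pow(P, 2), Mul(4, P))) (Function('L')(P) = Mul(Add(P, P), Add(-12, Pow(P, 2), Mul(4, P))) = Mul(Mul(2, P), Add(-12, Pow(P, 2), Mul(4, P))) = Mul(2, P, Add(-12, Pow(P, 2), Mul(4, P))))
H = 8190 (H = Mul(2, Add(3, Mul(-3, -4)), Add(-12, Pow(Add(3, Mul(-3, -4)), 2), Mul(4, Add(3, Mul(-3, -4))))) = Mul(2, Add(3, 12), Add(-12, Pow(Add(3, 12), 2), Mul(4, Add(3, 12)))) = Mul(2, 15, Add(-12, Pow(15, 2), Mul(4, 15))) = Mul(2, 15, Add(-12, 225, 60)) = Mul(2, 15, 273) = 8190)
Mul(-9, Add(H, 42)) = Mul(-9, Add(8190, 42)) = Mul(-9, 8232) = -74088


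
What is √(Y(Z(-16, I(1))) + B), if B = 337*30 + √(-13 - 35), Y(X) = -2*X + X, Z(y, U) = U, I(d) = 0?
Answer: √(10110 + 4*I*√3) ≈ 100.55 + 0.0345*I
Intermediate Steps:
Y(X) = -X
B = 10110 + 4*I*√3 (B = 10110 + √(-48) = 10110 + 4*I*√3 ≈ 10110.0 + 6.9282*I)
√(Y(Z(-16, I(1))) + B) = √(-1*0 + (10110 + 4*I*√3)) = √(0 + (10110 + 4*I*√3)) = √(10110 + 4*I*√3)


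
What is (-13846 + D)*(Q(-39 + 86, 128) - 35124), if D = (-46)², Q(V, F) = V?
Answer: 411453210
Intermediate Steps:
D = 2116
(-13846 + D)*(Q(-39 + 86, 128) - 35124) = (-13846 + 2116)*((-39 + 86) - 35124) = -11730*(47 - 35124) = -11730*(-35077) = 411453210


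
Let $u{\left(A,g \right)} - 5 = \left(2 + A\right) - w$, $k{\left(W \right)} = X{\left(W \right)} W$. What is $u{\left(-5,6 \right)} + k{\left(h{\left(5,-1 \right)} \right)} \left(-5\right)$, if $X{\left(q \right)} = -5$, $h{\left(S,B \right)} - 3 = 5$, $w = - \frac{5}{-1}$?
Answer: $197$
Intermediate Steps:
$w = 5$ ($w = \left(-5\right) \left(-1\right) = 5$)
$h{\left(S,B \right)} = 8$ ($h{\left(S,B \right)} = 3 + 5 = 8$)
$k{\left(W \right)} = - 5 W$
$u{\left(A,g \right)} = 2 + A$ ($u{\left(A,g \right)} = 5 + \left(\left(2 + A\right) - 5\right) = 5 + \left(-3 + A\right) = 2 + A$)
$u{\left(-5,6 \right)} + k{\left(h{\left(5,-1 \right)} \right)} \left(-5\right) = \left(2 - 5\right) + \left(-5\right) 8 \left(-5\right) = -3 - -200 = -3 + 200 = 197$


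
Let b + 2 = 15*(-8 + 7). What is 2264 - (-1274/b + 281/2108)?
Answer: 4614255/2108 ≈ 2188.9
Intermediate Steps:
b = -17 (b = -2 + 15*(-8 + 7) = -2 + 15*(-1) = -2 - 15 = -17)
2264 - (-1274/b + 281/2108) = 2264 - (-1274/(-17) + 281/2108) = 2264 - (-1274*(-1/17) + 281*(1/2108)) = 2264 - (1274/17 + 281/2108) = 2264 - 1*158257/2108 = 2264 - 158257/2108 = 4614255/2108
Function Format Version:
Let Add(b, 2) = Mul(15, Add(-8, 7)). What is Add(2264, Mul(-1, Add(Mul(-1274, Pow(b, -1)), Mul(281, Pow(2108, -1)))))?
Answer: Rational(4614255, 2108) ≈ 2188.9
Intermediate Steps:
b = -17 (b = Add(-2, Mul(15, Add(-8, 7))) = Add(-2, Mul(15, -1)) = Add(-2, -15) = -17)
Add(2264, Mul(-1, Add(Mul(-1274, Pow(b, -1)), Mul(281, Pow(2108, -1))))) = Add(2264, Mul(-1, Add(Mul(-1274, Pow(-17, -1)), Mul(281, Pow(2108, -1))))) = Add(2264, Mul(-1, Add(Mul(-1274, Rational(-1, 17)), Mul(281, Rational(1, 2108))))) = Add(2264, Mul(-1, Add(Rational(1274, 17), Rational(281, 2108)))) = Add(2264, Mul(-1, Rational(158257, 2108))) = Add(2264, Rational(-158257, 2108)) = Rational(4614255, 2108)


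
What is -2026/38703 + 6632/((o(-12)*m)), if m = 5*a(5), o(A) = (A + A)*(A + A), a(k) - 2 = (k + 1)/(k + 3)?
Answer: 10026349/12771990 ≈ 0.78503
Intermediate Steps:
a(k) = 2 + (1 + k)/(3 + k) (a(k) = 2 + (k + 1)/(k + 3) = 2 + (1 + k)/(3 + k))
o(A) = 4*A² (o(A) = (2*A)*(2*A) = 4*A²)
m = 55/4 (m = 5*((7 + 3*5)/(3 + 5)) = 5*((7 + 15)/8) = 5*((⅛)*22) = 5*(11/4) = 55/4 ≈ 13.750)
-2026/38703 + 6632/((o(-12)*m)) = -2026/38703 + 6632/(((4*(-12)²)*(55/4))) = -2026*1/38703 + 6632/(((4*144)*(55/4))) = -2026/38703 + 6632/((576*(55/4))) = -2026/38703 + 6632/7920 = -2026/38703 + 6632*(1/7920) = -2026/38703 + 829/990 = 10026349/12771990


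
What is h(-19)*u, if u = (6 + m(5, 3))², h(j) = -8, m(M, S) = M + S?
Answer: -1568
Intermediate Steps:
u = 196 (u = (6 + (5 + 3))² = (6 + 8)² = 14² = 196)
h(-19)*u = -8*196 = -1568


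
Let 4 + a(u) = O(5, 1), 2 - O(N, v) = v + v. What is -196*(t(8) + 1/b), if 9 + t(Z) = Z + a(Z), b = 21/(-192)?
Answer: 2772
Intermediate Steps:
O(N, v) = 2 - 2*v (O(N, v) = 2 - (v + v) = 2 - 2*v)
a(u) = -4 (a(u) = -4 + (2 - 2*1) = -4 + (2 - 2) = -4 + 0 = -4)
b = -7/64 (b = 21*(-1/192) = -7/64 ≈ -0.10938)
t(Z) = -13 + Z (t(Z) = -9 + (Z - 4) = -9 + (-4 + Z) = -13 + Z)
-196*(t(8) + 1/b) = -196*((-13 + 8) + 1/(-7/64)) = -196*(-5 - 64/7) = -196*(-99/7) = 2772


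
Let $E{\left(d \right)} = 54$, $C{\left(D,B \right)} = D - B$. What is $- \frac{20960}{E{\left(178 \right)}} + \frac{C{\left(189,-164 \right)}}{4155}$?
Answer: $- \frac{14511623}{37395} \approx -388.06$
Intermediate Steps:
$- \frac{20960}{E{\left(178 \right)}} + \frac{C{\left(189,-164 \right)}}{4155} = - \frac{20960}{54} + \frac{189 - -164}{4155} = \left(-20960\right) \frac{1}{54} + \left(189 + 164\right) \frac{1}{4155} = - \frac{10480}{27} + 353 \cdot \frac{1}{4155} = - \frac{10480}{27} + \frac{353}{4155} = - \frac{14511623}{37395}$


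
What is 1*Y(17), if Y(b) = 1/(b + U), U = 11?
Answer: 1/28 ≈ 0.035714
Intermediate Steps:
Y(b) = 1/(11 + b) (Y(b) = 1/(b + 11) = 1/(11 + b))
1*Y(17) = 1/(11 + 17) = 1/28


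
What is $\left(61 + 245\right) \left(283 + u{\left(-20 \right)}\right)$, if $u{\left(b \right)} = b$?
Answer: $80478$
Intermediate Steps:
$\left(61 + 245\right) \left(283 + u{\left(-20 \right)}\right) = \left(61 + 245\right) \left(283 - 20\right) = 306 \cdot 263 = 80478$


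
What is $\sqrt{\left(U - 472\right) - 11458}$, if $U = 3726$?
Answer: $2 i \sqrt{2051} \approx 90.576 i$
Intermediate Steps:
$\sqrt{\left(U - 472\right) - 11458} = \sqrt{\left(3726 - 472\right) - 11458} = \sqrt{3254 - 11458} = \sqrt{-8204} = 2 i \sqrt{2051}$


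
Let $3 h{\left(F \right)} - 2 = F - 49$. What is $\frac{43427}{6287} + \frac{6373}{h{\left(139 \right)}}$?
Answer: $\frac{124196437}{578404} \approx 214.72$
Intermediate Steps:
$h{\left(F \right)} = - \frac{47}{3} + \frac{F}{3}$ ($h{\left(F \right)} = \frac{2}{3} + \frac{F - 49}{3} = \frac{2}{3} + \frac{-49 + F}{3} = \frac{2}{3} + \left(- \frac{49}{3} + \frac{F}{3}\right) = - \frac{47}{3} + \frac{F}{3}$)
$\frac{43427}{6287} + \frac{6373}{h{\left(139 \right)}} = \frac{43427}{6287} + \frac{6373}{- \frac{47}{3} + \frac{1}{3} \cdot 139} = 43427 \cdot \frac{1}{6287} + \frac{6373}{- \frac{47}{3} + \frac{139}{3}} = \frac{43427}{6287} + \frac{6373}{\frac{92}{3}} = \frac{43427}{6287} + 6373 \cdot \frac{3}{92} = \frac{43427}{6287} + \frac{19119}{92} = \frac{124196437}{578404}$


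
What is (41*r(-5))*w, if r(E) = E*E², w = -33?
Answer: 169125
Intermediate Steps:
r(E) = E³
(41*r(-5))*w = (41*(-5)³)*(-33) = (41*(-125))*(-33) = -5125*(-33) = 169125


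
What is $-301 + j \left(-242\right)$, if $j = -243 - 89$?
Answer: $80043$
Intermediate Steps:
$j = -332$
$-301 + j \left(-242\right) = -301 - -80344 = -301 + 80344 = 80043$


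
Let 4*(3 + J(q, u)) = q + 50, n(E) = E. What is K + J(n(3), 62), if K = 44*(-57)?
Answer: -9991/4 ≈ -2497.8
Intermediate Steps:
J(q, u) = 19/2 + q/4 (J(q, u) = -3 + (q + 50)/4 = -3 + (50 + q)/4 = -3 + (25/2 + q/4) = 19/2 + q/4)
K = -2508
K + J(n(3), 62) = -2508 + (19/2 + (¼)*3) = -2508 + (19/2 + ¾) = -2508 + 41/4 = -9991/4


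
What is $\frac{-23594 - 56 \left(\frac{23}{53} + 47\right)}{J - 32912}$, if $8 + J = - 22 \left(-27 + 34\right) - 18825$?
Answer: $\frac{1391266}{2750647} \approx 0.5058$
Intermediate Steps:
$J = -18987$ ($J = -8 - \left(18825 + 22 \left(-27 + 34\right)\right) = -8 - \left(18825 + 22 \cdot 7\right) = -8 - 18979 = -18987$)
$\frac{-23594 - 56 \left(\frac{23}{53} + 47\right)}{J - 32912} = \frac{-23594 - 56 \left(\frac{23}{53} + 47\right)}{-18987 - 32912} = \frac{-23594 - 56 \left(23 \cdot \frac{1}{53} + 47\right)}{-51899} = \left(-23594 - 56 \left(\frac{23}{53} + 47\right)\right) \left(- \frac{1}{51899}\right) = \left(-23594 - \frac{140784}{53}\right) \left(- \frac{1}{51899}\right) = \left(- \frac{1391266}{53}\right) \left(- \frac{1}{51899}\right) = \frac{1391266}{2750647}$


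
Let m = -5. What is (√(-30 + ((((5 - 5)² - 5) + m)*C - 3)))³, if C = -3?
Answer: -3*I*√3 ≈ -5.1962*I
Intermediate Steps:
(√(-30 + ((((5 - 5)² - 5) + m)*C - 3)))³ = (√(-30 + ((((5 - 5)² - 5) - 5)*(-3) - 3)))³ = (√(-30 + (((0² - 5) - 5)*(-3) - 3)))³ = (√(-30 + (((0 - 5) - 5)*(-3) - 3)))³ = (√(-30 + ((-5 - 5)*(-3) - 3)))³ = (√(-30 + (-10*(-3) - 3)))³ = (√(-30 + (30 - 3)))³ = (√(-30 + 27))³ = (√(-3))³ = (I*√3)³ = -3*I*√3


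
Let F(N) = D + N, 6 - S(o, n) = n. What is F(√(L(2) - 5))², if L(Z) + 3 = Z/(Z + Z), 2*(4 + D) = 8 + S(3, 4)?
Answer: -13/2 + I*√30 ≈ -6.5 + 5.4772*I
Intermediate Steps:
S(o, n) = 6 - n
D = 1 (D = -4 + (8 + (6 - 1*4))/2 = -4 + (8 + (6 - 4))/2 = -4 + (8 + 2)/2 = -4 + (½)*10 = -4 + 5 = 1)
L(Z) = -5/2 (L(Z) = -3 + Z/(Z + Z) = -3 + Z/((2*Z)) = -3 + (1/(2*Z))*Z = -3 + ½ = -5/2)
F(N) = 1 + N
F(√(L(2) - 5))² = (1 + √(-5/2 - 5))² = (1 + √(-15/2))² = (1 + I*√30/2)²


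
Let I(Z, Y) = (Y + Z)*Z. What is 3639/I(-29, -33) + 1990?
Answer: 3581659/1798 ≈ 1992.0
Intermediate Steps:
I(Z, Y) = Z*(Y + Z)
3639/I(-29, -33) + 1990 = 3639/((-29*(-33 - 29))) + 1990 = 3639/((-29*(-62))) + 1990 = 3639/1798 + 1990 = 3581659/1798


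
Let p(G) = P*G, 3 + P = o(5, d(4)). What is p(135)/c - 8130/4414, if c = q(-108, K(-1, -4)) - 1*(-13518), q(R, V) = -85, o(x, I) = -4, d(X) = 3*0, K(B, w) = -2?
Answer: -8098680/4235233 ≈ -1.9122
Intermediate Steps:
d(X) = 0
P = -7 (P = -3 - 4 = -7)
p(G) = -7*G
c = 13433 (c = -85 - 1*(-13518) = -85 + 13518 = 13433)
p(135)/c - 8130/4414 = -7*135/13433 - 8130/4414 = -945*1/13433 - 8130*1/4414 = -135/1919 - 4065/2207 = -8098680/4235233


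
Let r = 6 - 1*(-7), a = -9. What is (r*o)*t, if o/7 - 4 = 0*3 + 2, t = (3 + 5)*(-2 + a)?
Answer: -48048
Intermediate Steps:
r = 13 (r = 6 + 7 = 13)
t = -88 (t = (3 + 5)*(-2 - 9) = 8*(-11) = -88)
o = 42 (o = 28 + 7*(0*3 + 2) = 28 + 7*(0 + 2) = 28 + 7*2 = 28 + 14 = 42)
(r*o)*t = (13*42)*(-88) = 546*(-88) = -48048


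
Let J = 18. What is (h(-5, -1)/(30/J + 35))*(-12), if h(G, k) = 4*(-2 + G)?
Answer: 504/55 ≈ 9.1636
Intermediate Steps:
h(G, k) = -8 + 4*G
(h(-5, -1)/(30/J + 35))*(-12) = ((-8 + 4*(-5))/(30/18 + 35))*(-12) = ((-8 - 20)/(30*(1/18) + 35))*(-12) = (-28/(5/3 + 35))*(-12) = (-28/(110/3))*(-12) = ((3/110)*(-28))*(-12) = -42/55*(-12) = 504/55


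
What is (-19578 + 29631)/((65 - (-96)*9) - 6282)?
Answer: -10053/5353 ≈ -1.8780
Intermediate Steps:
(-19578 + 29631)/((65 - (-96)*9) - 6282) = 10053/((65 - 32*(-27)) - 6282) = 10053/((65 + 864) - 6282) = 10053/(929 - 6282) = 10053/(-5353) = 10053*(-1/5353) = -10053/5353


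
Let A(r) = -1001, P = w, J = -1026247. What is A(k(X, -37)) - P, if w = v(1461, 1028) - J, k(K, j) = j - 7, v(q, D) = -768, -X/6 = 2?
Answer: -1026480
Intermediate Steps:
X = -12 (X = -6*2 = -12)
k(K, j) = -7 + j
w = 1025479 (w = -768 - 1*(-1026247) = -768 + 1026247 = 1025479)
P = 1025479
A(k(X, -37)) - P = -1001 - 1*1025479 = -1001 - 1025479 = -1026480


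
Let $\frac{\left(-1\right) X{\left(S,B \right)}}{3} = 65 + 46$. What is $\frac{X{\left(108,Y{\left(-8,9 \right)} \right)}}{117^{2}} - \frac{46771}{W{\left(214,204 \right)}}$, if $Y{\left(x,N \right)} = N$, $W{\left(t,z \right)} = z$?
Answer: $- \frac{23715413}{103428} \approx -229.29$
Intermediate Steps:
$X{\left(S,B \right)} = -333$ ($X{\left(S,B \right)} = - 3 \left(65 + 46\right) = \left(-3\right) 111 = -333$)
$\frac{X{\left(108,Y{\left(-8,9 \right)} \right)}}{117^{2}} - \frac{46771}{W{\left(214,204 \right)}} = - \frac{333}{117^{2}} - \frac{46771}{204} = - \frac{333}{13689} - \frac{46771}{204} = \left(-333\right) \frac{1}{13689} - \frac{46771}{204} = - \frac{37}{1521} - \frac{46771}{204} = - \frac{23715413}{103428}$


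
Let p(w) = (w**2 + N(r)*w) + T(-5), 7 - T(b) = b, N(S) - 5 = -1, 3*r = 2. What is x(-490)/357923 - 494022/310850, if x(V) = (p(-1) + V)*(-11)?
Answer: -87588564478/55630182275 ≈ -1.5745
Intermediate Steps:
r = 2/3 (r = (1/3)*2 = 2/3 ≈ 0.66667)
N(S) = 4 (N(S) = 5 - 1 = 4)
T(b) = 7 - b
p(w) = 12 + w**2 + 4*w (p(w) = (w**2 + 4*w) + (7 - 1*(-5)) = (w**2 + 4*w) + (7 + 5) = (w**2 + 4*w) + 12 = 12 + w**2 + 4*w)
x(V) = -99 - 11*V (x(V) = ((12 + (-1)**2 + 4*(-1)) + V)*(-11) = ((12 + 1 - 4) + V)*(-11) = (9 + V)*(-11) = -99 - 11*V)
x(-490)/357923 - 494022/310850 = (-99 - 11*(-490))/357923 - 494022/310850 = (-99 + 5390)*(1/357923) - 494022*1/310850 = 5291*(1/357923) - 247011/155425 = 5291/357923 - 247011/155425 = -87588564478/55630182275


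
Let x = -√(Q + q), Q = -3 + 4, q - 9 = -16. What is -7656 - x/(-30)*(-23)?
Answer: -7656 + 23*I*√6/30 ≈ -7656.0 + 1.8779*I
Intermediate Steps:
q = -7 (q = 9 - 16 = -7)
Q = 1
x = -I*√6 (x = -√(1 - 7) = -√(-6) = -I*√6 ≈ -2.4495*I)
-7656 - x/(-30)*(-23) = -7656 - (-I*√6)/(-30)*(-23) = -7656 - (-(-1)*I*√6/30)*(-23) = -7656 - I*√6/30*(-23) = -7656 - (-23)*I*√6/30 = -7656 + 23*I*√6/30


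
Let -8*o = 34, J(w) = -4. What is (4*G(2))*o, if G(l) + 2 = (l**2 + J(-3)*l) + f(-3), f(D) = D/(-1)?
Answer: 51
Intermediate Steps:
f(D) = -D (f(D) = D*(-1) = -D)
G(l) = 1 + l**2 - 4*l (G(l) = -2 + ((l**2 - 4*l) - 1*(-3)) = -2 + ((l**2 - 4*l) + 3) = -2 + (3 + l**2 - 4*l) = 1 + l**2 - 4*l)
o = -17/4 (o = -1/8*34 = -17/4 ≈ -4.2500)
(4*G(2))*o = (4*(1 + 2**2 - 4*2))*(-17/4) = (4*(1 + 4 - 8))*(-17/4) = (4*(-3))*(-17/4) = -12*(-17/4) = 51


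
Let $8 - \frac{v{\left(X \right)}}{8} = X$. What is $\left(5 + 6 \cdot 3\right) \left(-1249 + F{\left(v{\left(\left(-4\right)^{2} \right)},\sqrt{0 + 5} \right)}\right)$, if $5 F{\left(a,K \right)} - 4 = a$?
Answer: $-29003$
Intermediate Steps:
$v{\left(X \right)} = 64 - 8 X$
$F{\left(a,K \right)} = \frac{4}{5} + \frac{a}{5}$
$\left(5 + 6 \cdot 3\right) \left(-1249 + F{\left(v{\left(\left(-4\right)^{2} \right)},\sqrt{0 + 5} \right)}\right) = \left(5 + 6 \cdot 3\right) \left(-1249 + \left(\frac{4}{5} + \frac{64 - 8 \left(-4\right)^{2}}{5}\right)\right) = \left(5 + 18\right) \left(-1249 + \left(\frac{4}{5} + \frac{64 - 128}{5}\right)\right) = 23 \left(-1249 + \left(\frac{4}{5} + \frac{64 - 128}{5}\right)\right) = 23 \left(-1249 + \left(\frac{4}{5} + \frac{1}{5} \left(-64\right)\right)\right) = 23 \left(-1249 + \left(\frac{4}{5} - \frac{64}{5}\right)\right) = 23 \left(-1249 - 12\right) = 23 \left(-1261\right) = -29003$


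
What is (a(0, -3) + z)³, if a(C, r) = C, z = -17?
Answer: -4913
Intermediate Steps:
(a(0, -3) + z)³ = (0 - 17)³ = (-17)³ = -4913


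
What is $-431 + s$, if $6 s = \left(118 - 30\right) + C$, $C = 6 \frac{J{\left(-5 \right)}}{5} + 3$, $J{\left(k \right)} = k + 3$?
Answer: $- \frac{12487}{30} \approx -416.23$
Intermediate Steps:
$J{\left(k \right)} = 3 + k$
$C = \frac{3}{5}$ ($C = 6 \frac{3 - 5}{5} + 3 = 6 \left(\left(-2\right) \frac{1}{5}\right) + 3 = 6 \left(- \frac{2}{5}\right) + 3 = - \frac{12}{5} + 3 = \frac{3}{5} \approx 0.6$)
$s = \frac{443}{30}$ ($s = \frac{\left(118 - 30\right) + \frac{3}{5}}{6} = \frac{88 + \frac{3}{5}}{6} = \frac{1}{6} \cdot \frac{443}{5} = \frac{443}{30} \approx 14.767$)
$-431 + s = -431 + \frac{443}{30} = - \frac{12487}{30}$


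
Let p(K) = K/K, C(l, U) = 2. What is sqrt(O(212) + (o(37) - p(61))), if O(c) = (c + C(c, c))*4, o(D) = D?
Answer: 2*sqrt(223) ≈ 29.866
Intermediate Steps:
p(K) = 1
O(c) = 8 + 4*c (O(c) = (c + 2)*4 = (2 + c)*4 = 8 + 4*c)
sqrt(O(212) + (o(37) - p(61))) = sqrt((8 + 4*212) + (37 - 1*1)) = sqrt((8 + 848) + (37 - 1)) = sqrt(856 + 36) = sqrt(892) = 2*sqrt(223)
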